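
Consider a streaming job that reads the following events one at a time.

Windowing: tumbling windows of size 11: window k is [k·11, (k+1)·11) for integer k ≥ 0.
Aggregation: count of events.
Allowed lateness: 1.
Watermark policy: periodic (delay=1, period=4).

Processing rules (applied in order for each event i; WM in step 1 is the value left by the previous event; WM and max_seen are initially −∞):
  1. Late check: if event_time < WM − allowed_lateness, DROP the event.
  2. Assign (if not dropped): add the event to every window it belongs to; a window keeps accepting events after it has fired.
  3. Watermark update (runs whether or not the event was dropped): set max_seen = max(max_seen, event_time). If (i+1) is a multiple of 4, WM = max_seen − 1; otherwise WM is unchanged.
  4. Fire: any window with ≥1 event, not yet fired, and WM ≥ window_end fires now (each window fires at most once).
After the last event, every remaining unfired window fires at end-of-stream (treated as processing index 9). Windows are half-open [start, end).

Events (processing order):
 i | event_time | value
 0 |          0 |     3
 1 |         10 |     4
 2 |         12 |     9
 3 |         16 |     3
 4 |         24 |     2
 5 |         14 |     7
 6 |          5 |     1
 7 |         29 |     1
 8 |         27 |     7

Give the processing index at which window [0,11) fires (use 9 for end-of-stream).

3

i=0 t=0 v=3: → [0,11); WM=−∞
i=1 t=10 v=4: → [0,11); WM=−∞
i=2 t=12 v=9: → [11,22); WM=−∞
i=3 t=16 v=3: → [11,22); WM=15; [0,11) fires=2
i=4 t=24 v=2: → [22,33); WM=15
i=5 t=14 v=7: → [11,22); WM=15
i=6 t=5 v=1: DROP (t<15-1); WM=15
i=7 t=29 v=1: → [22,33); WM=28; [11,22) fires=3
i=8 t=27 v=7: → [22,33); WM=28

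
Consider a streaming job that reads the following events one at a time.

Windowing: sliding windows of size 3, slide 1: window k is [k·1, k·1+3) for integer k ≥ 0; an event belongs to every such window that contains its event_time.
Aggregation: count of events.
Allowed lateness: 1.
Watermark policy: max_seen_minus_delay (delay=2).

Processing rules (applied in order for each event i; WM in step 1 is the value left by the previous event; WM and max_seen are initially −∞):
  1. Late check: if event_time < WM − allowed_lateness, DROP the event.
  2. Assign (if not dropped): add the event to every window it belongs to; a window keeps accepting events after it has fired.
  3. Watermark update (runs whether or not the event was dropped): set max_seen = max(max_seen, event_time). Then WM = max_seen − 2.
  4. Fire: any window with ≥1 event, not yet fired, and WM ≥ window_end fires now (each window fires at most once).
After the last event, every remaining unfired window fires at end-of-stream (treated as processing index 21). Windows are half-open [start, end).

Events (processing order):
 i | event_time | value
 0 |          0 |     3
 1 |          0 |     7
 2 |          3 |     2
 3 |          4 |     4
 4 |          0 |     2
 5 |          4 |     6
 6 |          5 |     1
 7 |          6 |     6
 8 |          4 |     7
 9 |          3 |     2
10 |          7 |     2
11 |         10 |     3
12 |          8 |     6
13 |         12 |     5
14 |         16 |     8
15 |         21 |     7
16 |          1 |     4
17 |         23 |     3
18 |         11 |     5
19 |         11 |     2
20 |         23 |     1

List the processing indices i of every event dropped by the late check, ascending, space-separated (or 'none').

i=0 t=0 v=3: → [0,3); WM=-2
i=1 t=0 v=7: → [0,3); WM=-2
i=2 t=3 v=2: → [3,6),[2,5),[1,4); WM=1
i=3 t=4 v=4: → [4,7),[3,6),[2,5); WM=2
i=4 t=0 v=2: DROP (t<2-1); WM=2
i=5 t=4 v=6: → [4,7),[3,6),[2,5); WM=2
i=6 t=5 v=1: → [5,8),[4,7),[3,6); WM=3; [0,3) fires=2
i=7 t=6 v=6: → [6,9),[5,8),[4,7); WM=4; [1,4) fires=1
i=8 t=4 v=7: → [4,7),[3,6),[2,5); WM=4
i=9 t=3 v=2: → [3,6),[2,5),[1,4); WM=4
i=10 t=7 v=2: → [7,10),[6,9),[5,8); WM=5; [2,5) fires=5
i=11 t=10 v=3: → [10,13),[9,12),[8,11); WM=8; [3,6) fires=6 [4,7) fires=5 [5,8) fires=3
i=12 t=8 v=6: → [8,11),[7,10),[6,9); WM=8
i=13 t=12 v=5: → [12,15),[11,14),[10,13); WM=10; [6,9) fires=3 [7,10) fires=2
i=14 t=16 v=8: → [16,19),[15,18),[14,17); WM=14; [8,11) fires=2 [9,12) fires=1 [10,13) fires=2 [11,14) fires=1
i=15 t=21 v=7: → [21,24),[20,23),[19,22); WM=19; [12,15) fires=1 [14,17) fires=1 [15,18) fires=1 [16,19) fires=1
i=16 t=1 v=4: DROP (t<19-1); WM=19
i=17 t=23 v=3: → [23,26),[22,25),[21,24); WM=21
i=18 t=11 v=5: DROP (t<21-1); WM=21
i=19 t=11 v=2: DROP (t<21-1); WM=21
i=20 t=23 v=1: → [23,26),[22,25),[21,24); WM=21

4 16 18 19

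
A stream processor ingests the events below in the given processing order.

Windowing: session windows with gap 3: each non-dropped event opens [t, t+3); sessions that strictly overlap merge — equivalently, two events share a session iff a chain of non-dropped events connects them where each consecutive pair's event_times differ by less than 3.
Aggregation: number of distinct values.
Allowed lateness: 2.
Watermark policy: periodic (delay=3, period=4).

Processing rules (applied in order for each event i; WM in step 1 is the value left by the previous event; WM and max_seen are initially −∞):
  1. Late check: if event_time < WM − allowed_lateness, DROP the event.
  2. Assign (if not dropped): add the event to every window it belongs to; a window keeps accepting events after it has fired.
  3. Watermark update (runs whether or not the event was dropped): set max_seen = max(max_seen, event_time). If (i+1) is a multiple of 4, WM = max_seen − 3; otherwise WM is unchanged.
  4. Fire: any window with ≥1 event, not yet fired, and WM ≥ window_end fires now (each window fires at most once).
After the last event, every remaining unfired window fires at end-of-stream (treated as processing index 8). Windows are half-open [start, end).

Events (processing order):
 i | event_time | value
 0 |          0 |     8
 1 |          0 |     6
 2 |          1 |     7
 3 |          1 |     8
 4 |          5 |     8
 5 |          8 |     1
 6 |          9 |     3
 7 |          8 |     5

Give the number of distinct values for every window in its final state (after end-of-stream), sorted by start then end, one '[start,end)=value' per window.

i=0 t=0 v=8: → [0,3); WM=−∞
i=1 t=0 v=6: → [0,3); WM=−∞
i=2 t=1 v=7: → [0,4); WM=−∞
i=3 t=1 v=8: → [0,4); WM=-2
i=4 t=5 v=8: → [5,8); WM=-2
i=5 t=8 v=1: → [8,11); WM=-2
i=6 t=9 v=3: → [8,12); WM=-2
i=7 t=8 v=5: → [8,12); WM=6

[0,4)=3 [5,8)=1 [8,12)=3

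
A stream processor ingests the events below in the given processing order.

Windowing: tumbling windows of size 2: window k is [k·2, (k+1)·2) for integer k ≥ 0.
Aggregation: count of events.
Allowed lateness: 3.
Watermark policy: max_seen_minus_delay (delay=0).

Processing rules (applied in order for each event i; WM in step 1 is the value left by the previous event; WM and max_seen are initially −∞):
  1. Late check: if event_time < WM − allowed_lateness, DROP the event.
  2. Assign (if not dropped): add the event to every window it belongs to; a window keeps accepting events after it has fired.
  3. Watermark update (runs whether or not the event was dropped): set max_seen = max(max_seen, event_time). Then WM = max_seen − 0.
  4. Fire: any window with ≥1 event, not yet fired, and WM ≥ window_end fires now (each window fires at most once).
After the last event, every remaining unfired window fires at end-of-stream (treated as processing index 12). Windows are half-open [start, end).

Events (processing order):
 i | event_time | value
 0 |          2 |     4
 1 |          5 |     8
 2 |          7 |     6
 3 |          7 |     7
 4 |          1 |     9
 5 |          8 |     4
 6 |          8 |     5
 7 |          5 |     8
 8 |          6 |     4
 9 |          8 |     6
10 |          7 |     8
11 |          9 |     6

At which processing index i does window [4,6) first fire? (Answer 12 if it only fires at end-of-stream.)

i=0 t=2 v=4: → [2,4); WM=2
i=1 t=5 v=8: → [4,6); WM=5; [2,4) fires=1
i=2 t=7 v=6: → [6,8); WM=7; [4,6) fires=1
i=3 t=7 v=7: → [6,8); WM=7
i=4 t=1 v=9: DROP (t<7-3); WM=7
i=5 t=8 v=4: → [8,10); WM=8; [6,8) fires=2
i=6 t=8 v=5: → [8,10); WM=8
i=7 t=5 v=8: → [4,6); WM=8
i=8 t=6 v=4: → [6,8); WM=8
i=9 t=8 v=6: → [8,10); WM=8
i=10 t=7 v=8: → [6,8); WM=8
i=11 t=9 v=6: → [8,10); WM=9

2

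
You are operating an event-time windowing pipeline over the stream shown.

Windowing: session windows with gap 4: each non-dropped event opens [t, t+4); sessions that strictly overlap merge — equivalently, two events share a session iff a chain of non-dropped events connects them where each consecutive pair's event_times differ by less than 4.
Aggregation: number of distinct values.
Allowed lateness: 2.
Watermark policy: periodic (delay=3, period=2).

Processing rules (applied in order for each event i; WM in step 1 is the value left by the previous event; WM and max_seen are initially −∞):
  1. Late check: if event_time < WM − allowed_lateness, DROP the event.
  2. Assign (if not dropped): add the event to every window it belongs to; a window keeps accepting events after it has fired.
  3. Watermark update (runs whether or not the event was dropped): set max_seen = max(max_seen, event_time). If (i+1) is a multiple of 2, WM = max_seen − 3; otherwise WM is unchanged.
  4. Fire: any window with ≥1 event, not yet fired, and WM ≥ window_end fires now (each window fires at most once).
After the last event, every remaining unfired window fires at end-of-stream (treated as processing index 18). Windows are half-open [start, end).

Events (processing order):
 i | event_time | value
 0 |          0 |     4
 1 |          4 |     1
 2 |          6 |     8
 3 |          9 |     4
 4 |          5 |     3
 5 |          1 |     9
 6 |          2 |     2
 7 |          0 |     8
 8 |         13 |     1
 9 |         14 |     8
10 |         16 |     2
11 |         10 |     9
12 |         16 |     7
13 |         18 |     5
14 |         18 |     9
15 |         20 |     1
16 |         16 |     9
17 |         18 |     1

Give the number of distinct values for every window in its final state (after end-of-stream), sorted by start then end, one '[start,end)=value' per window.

[0,4)=1 [4,24)=8

i=0 t=0 v=4: → [0,4); WM=−∞
i=1 t=4 v=1: → [4,8); WM=1
i=2 t=6 v=8: → [4,10); WM=1
i=3 t=9 v=4: → [4,13); WM=6
i=4 t=5 v=3: → [4,13); WM=6
i=5 t=1 v=9: DROP (t<6-2); WM=6
i=6 t=2 v=2: DROP (t<6-2); WM=6
i=7 t=0 v=8: DROP (t<6-2); WM=6
i=8 t=13 v=1: → [13,17); WM=6
i=9 t=14 v=8: → [13,18); WM=11
i=10 t=16 v=2: → [13,20); WM=11
i=11 t=10 v=9: → [4,20); WM=13
i=12 t=16 v=7: → [4,20); WM=13
i=13 t=18 v=5: → [4,22); WM=15
i=14 t=18 v=9: → [4,22); WM=15
i=15 t=20 v=1: → [4,24); WM=17
i=16 t=16 v=9: → [4,24); WM=17
i=17 t=18 v=1: → [4,24); WM=17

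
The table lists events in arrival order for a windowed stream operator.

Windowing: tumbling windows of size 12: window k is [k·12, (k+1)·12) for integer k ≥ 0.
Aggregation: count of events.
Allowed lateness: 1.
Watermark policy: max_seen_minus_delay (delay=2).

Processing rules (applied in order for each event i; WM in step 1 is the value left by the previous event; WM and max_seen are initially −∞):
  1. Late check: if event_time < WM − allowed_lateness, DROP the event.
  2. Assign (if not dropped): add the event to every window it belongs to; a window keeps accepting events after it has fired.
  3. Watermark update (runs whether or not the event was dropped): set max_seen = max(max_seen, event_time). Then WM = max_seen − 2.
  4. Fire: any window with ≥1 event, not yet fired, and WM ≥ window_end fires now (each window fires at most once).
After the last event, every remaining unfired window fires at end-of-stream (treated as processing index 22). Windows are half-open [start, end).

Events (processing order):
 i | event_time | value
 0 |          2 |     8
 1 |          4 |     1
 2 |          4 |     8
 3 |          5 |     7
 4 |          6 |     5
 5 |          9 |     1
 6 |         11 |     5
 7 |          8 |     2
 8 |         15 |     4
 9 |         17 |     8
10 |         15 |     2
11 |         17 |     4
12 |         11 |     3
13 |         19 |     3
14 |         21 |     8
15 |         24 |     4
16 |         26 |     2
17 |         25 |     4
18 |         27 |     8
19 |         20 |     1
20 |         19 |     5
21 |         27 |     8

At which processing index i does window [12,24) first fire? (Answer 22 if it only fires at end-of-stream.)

16

i=0 t=2 v=8: → [0,12); WM=0
i=1 t=4 v=1: → [0,12); WM=2
i=2 t=4 v=8: → [0,12); WM=2
i=3 t=5 v=7: → [0,12); WM=3
i=4 t=6 v=5: → [0,12); WM=4
i=5 t=9 v=1: → [0,12); WM=7
i=6 t=11 v=5: → [0,12); WM=9
i=7 t=8 v=2: → [0,12); WM=9
i=8 t=15 v=4: → [12,24); WM=13; [0,12) fires=8
i=9 t=17 v=8: → [12,24); WM=15
i=10 t=15 v=2: → [12,24); WM=15
i=11 t=17 v=4: → [12,24); WM=15
i=12 t=11 v=3: DROP (t<15-1); WM=15
i=13 t=19 v=3: → [12,24); WM=17
i=14 t=21 v=8: → [12,24); WM=19
i=15 t=24 v=4: → [24,36); WM=22
i=16 t=26 v=2: → [24,36); WM=24; [12,24) fires=6
i=17 t=25 v=4: → [24,36); WM=24
i=18 t=27 v=8: → [24,36); WM=25
i=19 t=20 v=1: DROP (t<25-1); WM=25
i=20 t=19 v=5: DROP (t<25-1); WM=25
i=21 t=27 v=8: → [24,36); WM=25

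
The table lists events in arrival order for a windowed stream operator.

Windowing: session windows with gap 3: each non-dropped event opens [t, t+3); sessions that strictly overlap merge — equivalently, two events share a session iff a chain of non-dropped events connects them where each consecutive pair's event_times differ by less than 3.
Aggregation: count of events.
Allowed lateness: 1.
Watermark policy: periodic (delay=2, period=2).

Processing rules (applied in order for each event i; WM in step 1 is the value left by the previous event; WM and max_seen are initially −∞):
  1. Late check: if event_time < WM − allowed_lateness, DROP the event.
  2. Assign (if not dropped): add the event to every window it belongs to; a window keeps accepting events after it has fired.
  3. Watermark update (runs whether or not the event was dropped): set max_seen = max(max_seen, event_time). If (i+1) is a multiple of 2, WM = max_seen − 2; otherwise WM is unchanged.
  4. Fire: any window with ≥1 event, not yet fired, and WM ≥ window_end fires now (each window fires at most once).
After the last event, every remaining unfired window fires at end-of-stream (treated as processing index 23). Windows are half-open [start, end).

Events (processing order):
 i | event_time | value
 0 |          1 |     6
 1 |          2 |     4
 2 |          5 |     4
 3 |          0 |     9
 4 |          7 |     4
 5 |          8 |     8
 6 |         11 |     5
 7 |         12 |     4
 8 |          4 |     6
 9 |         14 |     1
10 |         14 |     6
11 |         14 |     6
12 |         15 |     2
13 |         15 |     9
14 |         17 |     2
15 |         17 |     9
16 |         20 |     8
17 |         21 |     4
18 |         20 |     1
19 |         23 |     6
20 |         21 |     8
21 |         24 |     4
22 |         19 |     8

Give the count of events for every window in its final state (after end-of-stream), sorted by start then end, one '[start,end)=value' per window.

[0,5)=3 [5,11)=3 [11,20)=9 [20,27)=6

i=0 t=1 v=6: → [1,4); WM=−∞
i=1 t=2 v=4: → [1,5); WM=0
i=2 t=5 v=4: → [5,8); WM=0
i=3 t=0 v=9: → [0,5); WM=3
i=4 t=7 v=4: → [5,10); WM=3
i=5 t=8 v=8: → [5,11); WM=6
i=6 t=11 v=5: → [11,14); WM=6
i=7 t=12 v=4: → [11,15); WM=10
i=8 t=4 v=6: DROP (t<10-1); WM=10
i=9 t=14 v=1: → [11,17); WM=12
i=10 t=14 v=6: → [11,17); WM=12
i=11 t=14 v=6: → [11,17); WM=12
i=12 t=15 v=2: → [11,18); WM=12
i=13 t=15 v=9: → [11,18); WM=13
i=14 t=17 v=2: → [11,20); WM=13
i=15 t=17 v=9: → [11,20); WM=15
i=16 t=20 v=8: → [20,23); WM=15
i=17 t=21 v=4: → [20,24); WM=19
i=18 t=20 v=1: → [20,24); WM=19
i=19 t=23 v=6: → [20,26); WM=21
i=20 t=21 v=8: → [20,26); WM=21
i=21 t=24 v=4: → [20,27); WM=22
i=22 t=19 v=8: DROP (t<22-1); WM=22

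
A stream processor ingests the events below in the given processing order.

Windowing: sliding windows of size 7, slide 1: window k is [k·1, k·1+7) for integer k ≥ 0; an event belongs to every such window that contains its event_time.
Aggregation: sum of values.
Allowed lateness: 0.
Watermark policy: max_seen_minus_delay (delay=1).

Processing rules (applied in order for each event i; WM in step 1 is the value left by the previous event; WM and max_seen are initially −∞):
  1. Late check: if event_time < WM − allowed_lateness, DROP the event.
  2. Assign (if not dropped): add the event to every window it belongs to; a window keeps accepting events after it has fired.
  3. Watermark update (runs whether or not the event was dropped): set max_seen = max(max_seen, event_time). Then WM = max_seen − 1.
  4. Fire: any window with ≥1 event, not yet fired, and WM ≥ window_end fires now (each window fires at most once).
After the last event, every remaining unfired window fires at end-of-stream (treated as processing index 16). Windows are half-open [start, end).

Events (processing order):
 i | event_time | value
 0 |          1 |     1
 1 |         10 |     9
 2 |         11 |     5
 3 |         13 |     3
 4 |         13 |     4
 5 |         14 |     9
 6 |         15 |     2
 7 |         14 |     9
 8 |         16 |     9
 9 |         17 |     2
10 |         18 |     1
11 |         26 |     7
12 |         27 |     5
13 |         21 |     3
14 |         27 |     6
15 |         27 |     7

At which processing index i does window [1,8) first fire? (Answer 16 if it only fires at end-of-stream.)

i=0 t=1 v=1: → [1,8),[0,7); WM=0
i=1 t=10 v=9: → [10,17),[9,16),[8,15),[7,14),[6,13),[5,12),[4,11); WM=9; [0,7) fires=1 [1,8) fires=1
i=2 t=11 v=5: → [11,18),[10,17),[9,16),[8,15),[7,14),[6,13),[5,12); WM=10
i=3 t=13 v=3: → [13,20),[12,19),[11,18),[10,17),[9,16),[8,15),[7,14); WM=12; [4,11) fires=9 [5,12) fires=14
i=4 t=13 v=4: → [13,20),[12,19),[11,18),[10,17),[9,16),[8,15),[7,14); WM=12
i=5 t=14 v=9: → [14,21),[13,20),[12,19),[11,18),[10,17),[9,16),[8,15); WM=13; [6,13) fires=14
i=6 t=15 v=2: → [15,22),[14,21),[13,20),[12,19),[11,18),[10,17),[9,16); WM=14; [7,14) fires=21
i=7 t=14 v=9: → [14,21),[13,20),[12,19),[11,18),[10,17),[9,16),[8,15); WM=14
i=8 t=16 v=9: → [16,23),[15,22),[14,21),[13,20),[12,19),[11,18),[10,17); WM=15; [8,15) fires=39
i=9 t=17 v=2: → [17,24),[16,23),[15,22),[14,21),[13,20),[12,19),[11,18); WM=16; [9,16) fires=41
i=10 t=18 v=1: → [18,25),[17,24),[16,23),[15,22),[14,21),[13,20),[12,19); WM=17; [10,17) fires=50
i=11 t=26 v=7: → [26,33),[25,32),[24,31),[23,30),[22,29),[21,28),[20,27); WM=25; [11,18) fires=43 [12,19) fires=39 [13,20) fires=39 [14,21) fires=32 [15,22) fires=14 [16,23) fires=12 [17,24) fires=3 [18,25) fires=1
i=12 t=27 v=5: → [27,34),[26,33),[25,32),[24,31),[23,30),[22,29),[21,28); WM=26
i=13 t=21 v=3: DROP (t<26-0); WM=26
i=14 t=27 v=6: → [27,34),[26,33),[25,32),[24,31),[23,30),[22,29),[21,28); WM=26
i=15 t=27 v=7: → [27,34),[26,33),[25,32),[24,31),[23,30),[22,29),[21,28); WM=26

1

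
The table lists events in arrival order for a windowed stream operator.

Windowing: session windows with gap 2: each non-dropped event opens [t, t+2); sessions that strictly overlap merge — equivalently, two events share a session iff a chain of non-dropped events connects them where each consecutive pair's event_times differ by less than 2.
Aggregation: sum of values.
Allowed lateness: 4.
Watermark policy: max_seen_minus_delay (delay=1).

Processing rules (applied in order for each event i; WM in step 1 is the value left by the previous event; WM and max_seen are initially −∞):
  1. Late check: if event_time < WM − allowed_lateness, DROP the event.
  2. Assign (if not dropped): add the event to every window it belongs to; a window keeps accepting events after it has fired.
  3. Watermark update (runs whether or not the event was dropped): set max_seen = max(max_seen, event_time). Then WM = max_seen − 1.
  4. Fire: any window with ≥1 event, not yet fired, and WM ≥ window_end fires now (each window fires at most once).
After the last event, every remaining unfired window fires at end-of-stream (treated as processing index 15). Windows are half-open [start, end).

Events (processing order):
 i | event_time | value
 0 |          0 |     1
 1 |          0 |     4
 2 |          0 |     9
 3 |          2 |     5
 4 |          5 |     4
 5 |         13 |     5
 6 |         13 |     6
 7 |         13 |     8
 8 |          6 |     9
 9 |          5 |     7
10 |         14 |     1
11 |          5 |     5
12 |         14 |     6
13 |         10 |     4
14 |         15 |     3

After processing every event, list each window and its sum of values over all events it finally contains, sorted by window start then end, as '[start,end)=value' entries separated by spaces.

[0,2)=14 [2,4)=5 [5,7)=4 [10,12)=4 [13,17)=29

i=0 t=0 v=1: → [0,2); WM=-1
i=1 t=0 v=4: → [0,2); WM=-1
i=2 t=0 v=9: → [0,2); WM=-1
i=3 t=2 v=5: → [2,4); WM=1
i=4 t=5 v=4: → [5,7); WM=4
i=5 t=13 v=5: → [13,15); WM=12
i=6 t=13 v=6: → [13,15); WM=12
i=7 t=13 v=8: → [13,15); WM=12
i=8 t=6 v=9: DROP (t<12-4); WM=12
i=9 t=5 v=7: DROP (t<12-4); WM=12
i=10 t=14 v=1: → [13,16); WM=13
i=11 t=5 v=5: DROP (t<13-4); WM=13
i=12 t=14 v=6: → [13,16); WM=13
i=13 t=10 v=4: → [10,12); WM=13
i=14 t=15 v=3: → [13,17); WM=14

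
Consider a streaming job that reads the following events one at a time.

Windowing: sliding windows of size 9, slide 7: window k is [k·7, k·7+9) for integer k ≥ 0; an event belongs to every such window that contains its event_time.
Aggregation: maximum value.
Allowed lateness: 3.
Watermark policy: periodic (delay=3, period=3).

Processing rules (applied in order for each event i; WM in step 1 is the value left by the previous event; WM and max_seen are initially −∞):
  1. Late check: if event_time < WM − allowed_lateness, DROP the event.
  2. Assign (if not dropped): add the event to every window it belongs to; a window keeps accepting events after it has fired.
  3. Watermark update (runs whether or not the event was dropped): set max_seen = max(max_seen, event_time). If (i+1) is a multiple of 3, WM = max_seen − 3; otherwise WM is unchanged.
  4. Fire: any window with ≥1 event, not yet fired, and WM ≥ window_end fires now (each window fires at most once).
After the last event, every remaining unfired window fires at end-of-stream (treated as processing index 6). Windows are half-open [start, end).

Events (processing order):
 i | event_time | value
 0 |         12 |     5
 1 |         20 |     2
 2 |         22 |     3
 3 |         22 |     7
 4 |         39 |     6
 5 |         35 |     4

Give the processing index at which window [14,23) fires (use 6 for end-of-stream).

i=0 t=12 v=5: → [7,16); WM=−∞
i=1 t=20 v=2: → [14,23); WM=−∞
i=2 t=22 v=3: → [21,30),[14,23); WM=19; [7,16) fires=5
i=3 t=22 v=7: → [21,30),[14,23); WM=19
i=4 t=39 v=6: → [35,44); WM=19
i=5 t=35 v=4: → [35,44),[28,37); WM=36; [14,23) fires=7 [21,30) fires=7

5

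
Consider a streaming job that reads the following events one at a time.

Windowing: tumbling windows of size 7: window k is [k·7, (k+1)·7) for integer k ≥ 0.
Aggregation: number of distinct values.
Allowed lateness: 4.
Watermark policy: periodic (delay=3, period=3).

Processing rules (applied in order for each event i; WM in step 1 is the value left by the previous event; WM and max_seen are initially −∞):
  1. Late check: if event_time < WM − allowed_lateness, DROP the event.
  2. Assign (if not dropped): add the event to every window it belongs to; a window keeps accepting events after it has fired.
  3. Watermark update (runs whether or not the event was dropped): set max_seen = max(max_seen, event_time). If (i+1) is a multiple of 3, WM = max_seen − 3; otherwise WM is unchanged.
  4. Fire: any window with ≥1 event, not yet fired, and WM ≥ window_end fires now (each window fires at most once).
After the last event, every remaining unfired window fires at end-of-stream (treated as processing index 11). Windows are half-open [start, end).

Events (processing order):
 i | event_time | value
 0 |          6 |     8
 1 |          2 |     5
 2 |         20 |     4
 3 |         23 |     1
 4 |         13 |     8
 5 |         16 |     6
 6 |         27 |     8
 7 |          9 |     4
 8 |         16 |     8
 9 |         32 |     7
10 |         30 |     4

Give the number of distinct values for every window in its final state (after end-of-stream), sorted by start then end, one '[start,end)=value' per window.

[0,7)=2 [7,14)=1 [14,21)=3 [21,28)=2 [28,35)=2

i=0 t=6 v=8: → [0,7); WM=−∞
i=1 t=2 v=5: → [0,7); WM=−∞
i=2 t=20 v=4: → [14,21); WM=17; [0,7) fires=2
i=3 t=23 v=1: → [21,28); WM=17
i=4 t=13 v=8: → [7,14); WM=17; [7,14) fires=1
i=5 t=16 v=6: → [14,21); WM=20
i=6 t=27 v=8: → [21,28); WM=20
i=7 t=9 v=4: DROP (t<20-4); WM=20
i=8 t=16 v=8: → [14,21); WM=24; [14,21) fires=3
i=9 t=32 v=7: → [28,35); WM=24
i=10 t=30 v=4: → [28,35); WM=24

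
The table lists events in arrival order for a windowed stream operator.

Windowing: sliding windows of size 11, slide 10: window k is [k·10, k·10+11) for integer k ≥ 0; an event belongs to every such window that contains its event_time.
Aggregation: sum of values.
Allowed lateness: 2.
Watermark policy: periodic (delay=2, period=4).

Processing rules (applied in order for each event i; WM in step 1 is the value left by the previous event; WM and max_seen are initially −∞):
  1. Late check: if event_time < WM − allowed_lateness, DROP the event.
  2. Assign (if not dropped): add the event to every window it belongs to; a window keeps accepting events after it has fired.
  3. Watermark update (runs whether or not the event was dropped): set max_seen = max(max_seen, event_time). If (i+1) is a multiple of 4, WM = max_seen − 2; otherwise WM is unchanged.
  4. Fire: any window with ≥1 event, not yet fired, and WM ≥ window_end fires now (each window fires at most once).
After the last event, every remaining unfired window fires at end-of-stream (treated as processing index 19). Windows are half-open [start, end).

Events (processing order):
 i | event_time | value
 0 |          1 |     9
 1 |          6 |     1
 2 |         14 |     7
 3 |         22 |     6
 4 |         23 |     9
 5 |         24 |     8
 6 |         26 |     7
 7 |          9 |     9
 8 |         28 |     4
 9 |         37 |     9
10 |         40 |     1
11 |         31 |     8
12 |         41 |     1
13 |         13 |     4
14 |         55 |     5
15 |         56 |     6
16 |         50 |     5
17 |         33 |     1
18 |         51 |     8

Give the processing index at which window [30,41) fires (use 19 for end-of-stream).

15

i=0 t=1 v=9: → [0,11); WM=−∞
i=1 t=6 v=1: → [0,11); WM=−∞
i=2 t=14 v=7: → [10,21); WM=−∞
i=3 t=22 v=6: → [20,31); WM=20; [0,11) fires=10
i=4 t=23 v=9: → [20,31); WM=20
i=5 t=24 v=8: → [20,31); WM=20
i=6 t=26 v=7: → [20,31); WM=20
i=7 t=9 v=9: DROP (t<20-2); WM=24; [10,21) fires=7
i=8 t=28 v=4: → [20,31); WM=24
i=9 t=37 v=9: → [30,41); WM=24
i=10 t=40 v=1: → [40,51),[30,41); WM=24
i=11 t=31 v=8: → [30,41); WM=38; [20,31) fires=34
i=12 t=41 v=1: → [40,51); WM=38
i=13 t=13 v=4: DROP (t<38-2); WM=38
i=14 t=55 v=5: → [50,61); WM=38
i=15 t=56 v=6: → [50,61); WM=54; [30,41) fires=18 [40,51) fires=2
i=16 t=50 v=5: DROP (t<54-2); WM=54
i=17 t=33 v=1: DROP (t<54-2); WM=54
i=18 t=51 v=8: DROP (t<54-2); WM=54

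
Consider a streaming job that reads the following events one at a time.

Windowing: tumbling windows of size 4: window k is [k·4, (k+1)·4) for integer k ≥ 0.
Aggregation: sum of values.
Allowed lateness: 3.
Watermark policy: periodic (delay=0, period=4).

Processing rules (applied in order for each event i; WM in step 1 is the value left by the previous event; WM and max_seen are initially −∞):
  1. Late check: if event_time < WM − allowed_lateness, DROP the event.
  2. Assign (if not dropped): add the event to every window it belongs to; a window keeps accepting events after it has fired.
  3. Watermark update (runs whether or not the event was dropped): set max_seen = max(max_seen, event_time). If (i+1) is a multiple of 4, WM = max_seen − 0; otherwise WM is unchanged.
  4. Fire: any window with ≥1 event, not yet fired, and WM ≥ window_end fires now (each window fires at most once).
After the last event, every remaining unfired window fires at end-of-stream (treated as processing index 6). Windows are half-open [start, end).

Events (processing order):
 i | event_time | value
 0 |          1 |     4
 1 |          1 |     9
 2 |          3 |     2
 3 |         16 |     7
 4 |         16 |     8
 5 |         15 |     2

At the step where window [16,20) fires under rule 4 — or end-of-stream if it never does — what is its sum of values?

15

i=0 t=1 v=4: → [0,4); WM=−∞
i=1 t=1 v=9: → [0,4); WM=−∞
i=2 t=3 v=2: → [0,4); WM=−∞
i=3 t=16 v=7: → [16,20); WM=16; [0,4) fires=15
i=4 t=16 v=8: → [16,20); WM=16
i=5 t=15 v=2: → [12,16); WM=16; [12,16) fires=2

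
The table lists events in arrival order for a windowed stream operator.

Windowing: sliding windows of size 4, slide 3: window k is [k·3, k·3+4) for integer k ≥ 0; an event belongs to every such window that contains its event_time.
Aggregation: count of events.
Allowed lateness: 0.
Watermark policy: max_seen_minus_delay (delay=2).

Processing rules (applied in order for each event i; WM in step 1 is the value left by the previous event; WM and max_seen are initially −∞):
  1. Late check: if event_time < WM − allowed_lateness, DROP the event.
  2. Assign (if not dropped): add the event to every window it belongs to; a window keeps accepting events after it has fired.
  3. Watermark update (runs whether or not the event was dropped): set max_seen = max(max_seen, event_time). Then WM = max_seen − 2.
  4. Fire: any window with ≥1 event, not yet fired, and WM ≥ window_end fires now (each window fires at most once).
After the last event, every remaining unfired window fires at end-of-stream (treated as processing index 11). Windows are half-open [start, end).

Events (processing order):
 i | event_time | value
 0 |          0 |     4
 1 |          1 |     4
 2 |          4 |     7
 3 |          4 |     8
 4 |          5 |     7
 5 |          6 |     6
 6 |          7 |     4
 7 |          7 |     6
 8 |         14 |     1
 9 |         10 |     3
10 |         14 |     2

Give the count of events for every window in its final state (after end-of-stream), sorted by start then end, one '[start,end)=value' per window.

[0,4)=2 [3,7)=4 [6,10)=3 [12,16)=2

i=0 t=0 v=4: → [0,4); WM=-2
i=1 t=1 v=4: → [0,4); WM=-1
i=2 t=4 v=7: → [3,7); WM=2
i=3 t=4 v=8: → [3,7); WM=2
i=4 t=5 v=7: → [3,7); WM=3
i=5 t=6 v=6: → [6,10),[3,7); WM=4; [0,4) fires=2
i=6 t=7 v=4: → [6,10); WM=5
i=7 t=7 v=6: → [6,10); WM=5
i=8 t=14 v=1: → [12,16); WM=12; [3,7) fires=4 [6,10) fires=3
i=9 t=10 v=3: DROP (t<12-0); WM=12
i=10 t=14 v=2: → [12,16); WM=12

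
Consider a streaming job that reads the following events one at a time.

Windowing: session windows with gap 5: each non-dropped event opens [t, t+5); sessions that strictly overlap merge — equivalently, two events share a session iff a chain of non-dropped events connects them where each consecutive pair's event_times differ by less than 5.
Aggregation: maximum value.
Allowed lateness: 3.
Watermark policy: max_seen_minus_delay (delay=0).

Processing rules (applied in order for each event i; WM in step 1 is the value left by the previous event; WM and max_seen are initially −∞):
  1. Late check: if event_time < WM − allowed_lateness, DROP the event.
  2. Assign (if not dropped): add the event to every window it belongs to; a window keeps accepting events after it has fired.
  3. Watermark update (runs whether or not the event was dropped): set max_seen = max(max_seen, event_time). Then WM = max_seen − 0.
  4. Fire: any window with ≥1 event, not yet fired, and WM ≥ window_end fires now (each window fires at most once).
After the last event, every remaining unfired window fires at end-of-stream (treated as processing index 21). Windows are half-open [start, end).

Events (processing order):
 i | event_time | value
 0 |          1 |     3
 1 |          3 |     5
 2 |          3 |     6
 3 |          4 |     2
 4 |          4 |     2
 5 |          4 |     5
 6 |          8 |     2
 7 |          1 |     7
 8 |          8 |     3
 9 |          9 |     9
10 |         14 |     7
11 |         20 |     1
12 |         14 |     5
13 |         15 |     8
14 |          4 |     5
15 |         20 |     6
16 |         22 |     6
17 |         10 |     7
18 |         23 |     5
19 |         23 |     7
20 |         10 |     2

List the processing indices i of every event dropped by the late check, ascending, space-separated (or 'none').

i=0 t=1 v=3: → [1,6); WM=1
i=1 t=3 v=5: → [1,8); WM=3
i=2 t=3 v=6: → [1,8); WM=3
i=3 t=4 v=2: → [1,9); WM=4
i=4 t=4 v=2: → [1,9); WM=4
i=5 t=4 v=5: → [1,9); WM=4
i=6 t=8 v=2: → [1,13); WM=8
i=7 t=1 v=7: DROP (t<8-3); WM=8
i=8 t=8 v=3: → [1,13); WM=8
i=9 t=9 v=9: → [1,14); WM=9
i=10 t=14 v=7: → [14,19); WM=14
i=11 t=20 v=1: → [20,25); WM=20
i=12 t=14 v=5: DROP (t<20-3); WM=20
i=13 t=15 v=8: DROP (t<20-3); WM=20
i=14 t=4 v=5: DROP (t<20-3); WM=20
i=15 t=20 v=6: → [20,25); WM=20
i=16 t=22 v=6: → [20,27); WM=22
i=17 t=10 v=7: DROP (t<22-3); WM=22
i=18 t=23 v=5: → [20,28); WM=23
i=19 t=23 v=7: → [20,28); WM=23
i=20 t=10 v=2: DROP (t<23-3); WM=23

7 12 13 14 17 20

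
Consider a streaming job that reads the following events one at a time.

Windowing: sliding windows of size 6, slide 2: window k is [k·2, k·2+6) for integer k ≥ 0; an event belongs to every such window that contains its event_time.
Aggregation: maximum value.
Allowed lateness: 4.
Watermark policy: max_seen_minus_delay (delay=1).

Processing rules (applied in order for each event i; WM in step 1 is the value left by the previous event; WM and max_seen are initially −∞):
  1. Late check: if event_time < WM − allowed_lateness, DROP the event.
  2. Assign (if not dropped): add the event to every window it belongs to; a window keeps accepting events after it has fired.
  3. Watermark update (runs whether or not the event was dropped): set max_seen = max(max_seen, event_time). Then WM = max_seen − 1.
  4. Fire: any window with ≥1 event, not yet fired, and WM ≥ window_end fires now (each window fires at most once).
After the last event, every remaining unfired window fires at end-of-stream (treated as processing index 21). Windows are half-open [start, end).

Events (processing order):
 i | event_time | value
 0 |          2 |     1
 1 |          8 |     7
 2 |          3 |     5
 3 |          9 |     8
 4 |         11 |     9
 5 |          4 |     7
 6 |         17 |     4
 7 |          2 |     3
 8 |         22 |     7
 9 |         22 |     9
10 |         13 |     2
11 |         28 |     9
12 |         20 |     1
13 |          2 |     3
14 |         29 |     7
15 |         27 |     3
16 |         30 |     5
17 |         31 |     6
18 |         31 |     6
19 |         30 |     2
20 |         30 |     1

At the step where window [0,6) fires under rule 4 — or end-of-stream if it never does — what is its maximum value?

1

i=0 t=2 v=1: → [2,8),[0,6); WM=1
i=1 t=8 v=7: → [8,14),[6,12),[4,10); WM=7; [0,6) fires=1
i=2 t=3 v=5: → [2,8),[0,6); WM=7
i=3 t=9 v=8: → [8,14),[6,12),[4,10); WM=8; [2,8) fires=5
i=4 t=11 v=9: → [10,16),[8,14),[6,12); WM=10; [4,10) fires=8
i=5 t=4 v=7: DROP (t<10-4); WM=10
i=6 t=17 v=4: → [16,22),[14,20),[12,18); WM=16; [6,12) fires=9 [8,14) fires=9 [10,16) fires=9
i=7 t=2 v=3: DROP (t<16-4); WM=16
i=8 t=22 v=7: → [22,28),[20,26),[18,24); WM=21; [12,18) fires=4 [14,20) fires=4
i=9 t=22 v=9: → [22,28),[20,26),[18,24); WM=21
i=10 t=13 v=2: DROP (t<21-4); WM=21
i=11 t=28 v=9: → [28,34),[26,32),[24,30); WM=27; [16,22) fires=4 [18,24) fires=9 [20,26) fires=9
i=12 t=20 v=1: DROP (t<27-4); WM=27
i=13 t=2 v=3: DROP (t<27-4); WM=27
i=14 t=29 v=7: → [28,34),[26,32),[24,30); WM=28; [22,28) fires=9
i=15 t=27 v=3: → [26,32),[24,30),[22,28); WM=28
i=16 t=30 v=5: → [30,36),[28,34),[26,32); WM=29
i=17 t=31 v=6: → [30,36),[28,34),[26,32); WM=30; [24,30) fires=9
i=18 t=31 v=6: → [30,36),[28,34),[26,32); WM=30
i=19 t=30 v=2: → [30,36),[28,34),[26,32); WM=30
i=20 t=30 v=1: → [30,36),[28,34),[26,32); WM=30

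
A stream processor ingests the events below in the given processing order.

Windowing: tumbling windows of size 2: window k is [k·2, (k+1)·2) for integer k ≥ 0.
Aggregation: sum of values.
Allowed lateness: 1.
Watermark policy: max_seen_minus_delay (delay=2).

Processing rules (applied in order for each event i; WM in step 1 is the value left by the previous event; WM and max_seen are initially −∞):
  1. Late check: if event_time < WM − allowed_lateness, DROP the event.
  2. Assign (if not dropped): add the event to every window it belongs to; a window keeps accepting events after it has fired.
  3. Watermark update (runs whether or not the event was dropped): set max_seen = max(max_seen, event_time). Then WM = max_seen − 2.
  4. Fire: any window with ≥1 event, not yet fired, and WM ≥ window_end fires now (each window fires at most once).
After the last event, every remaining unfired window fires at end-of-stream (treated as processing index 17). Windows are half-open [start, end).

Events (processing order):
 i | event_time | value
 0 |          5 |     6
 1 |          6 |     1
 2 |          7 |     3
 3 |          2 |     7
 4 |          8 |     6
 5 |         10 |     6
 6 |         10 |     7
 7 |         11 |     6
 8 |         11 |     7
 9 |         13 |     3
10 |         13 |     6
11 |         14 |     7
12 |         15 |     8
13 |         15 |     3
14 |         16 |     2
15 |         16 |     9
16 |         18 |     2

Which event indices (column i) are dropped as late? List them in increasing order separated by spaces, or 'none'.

i=0 t=5 v=6: → [4,6); WM=3
i=1 t=6 v=1: → [6,8); WM=4
i=2 t=7 v=3: → [6,8); WM=5
i=3 t=2 v=7: DROP (t<5-1); WM=5
i=4 t=8 v=6: → [8,10); WM=6; [4,6) fires=6
i=5 t=10 v=6: → [10,12); WM=8; [6,8) fires=4
i=6 t=10 v=7: → [10,12); WM=8
i=7 t=11 v=6: → [10,12); WM=9
i=8 t=11 v=7: → [10,12); WM=9
i=9 t=13 v=3: → [12,14); WM=11; [8,10) fires=6
i=10 t=13 v=6: → [12,14); WM=11
i=11 t=14 v=7: → [14,16); WM=12; [10,12) fires=26
i=12 t=15 v=8: → [14,16); WM=13
i=13 t=15 v=3: → [14,16); WM=13
i=14 t=16 v=2: → [16,18); WM=14; [12,14) fires=9
i=15 t=16 v=9: → [16,18); WM=14
i=16 t=18 v=2: → [18,20); WM=16; [14,16) fires=18

3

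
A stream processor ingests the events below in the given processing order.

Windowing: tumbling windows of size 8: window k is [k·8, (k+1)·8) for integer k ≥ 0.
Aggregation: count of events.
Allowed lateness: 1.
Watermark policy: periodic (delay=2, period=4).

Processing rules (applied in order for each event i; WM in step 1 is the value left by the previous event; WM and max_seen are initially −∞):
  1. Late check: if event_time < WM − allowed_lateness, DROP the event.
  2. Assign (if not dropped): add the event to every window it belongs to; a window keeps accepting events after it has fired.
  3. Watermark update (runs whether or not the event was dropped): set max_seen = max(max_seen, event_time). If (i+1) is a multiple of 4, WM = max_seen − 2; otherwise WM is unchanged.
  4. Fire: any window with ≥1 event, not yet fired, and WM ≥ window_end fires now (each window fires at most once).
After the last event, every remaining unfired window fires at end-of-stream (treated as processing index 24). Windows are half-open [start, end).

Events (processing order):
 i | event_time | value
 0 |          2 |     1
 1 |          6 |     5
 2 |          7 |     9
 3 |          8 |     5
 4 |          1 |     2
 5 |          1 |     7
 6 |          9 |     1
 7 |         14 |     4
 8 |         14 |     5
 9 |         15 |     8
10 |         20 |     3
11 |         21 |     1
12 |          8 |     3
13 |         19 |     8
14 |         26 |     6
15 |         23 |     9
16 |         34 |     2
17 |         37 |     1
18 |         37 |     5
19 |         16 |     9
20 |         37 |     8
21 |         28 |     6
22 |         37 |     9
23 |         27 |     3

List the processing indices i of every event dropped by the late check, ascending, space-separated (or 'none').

4 5 12 19 21 23

i=0 t=2 v=1: → [0,8); WM=−∞
i=1 t=6 v=5: → [0,8); WM=−∞
i=2 t=7 v=9: → [0,8); WM=−∞
i=3 t=8 v=5: → [8,16); WM=6
i=4 t=1 v=2: DROP (t<6-1); WM=6
i=5 t=1 v=7: DROP (t<6-1); WM=6
i=6 t=9 v=1: → [8,16); WM=6
i=7 t=14 v=4: → [8,16); WM=12; [0,8) fires=3
i=8 t=14 v=5: → [8,16); WM=12
i=9 t=15 v=8: → [8,16); WM=12
i=10 t=20 v=3: → [16,24); WM=12
i=11 t=21 v=1: → [16,24); WM=19; [8,16) fires=5
i=12 t=8 v=3: DROP (t<19-1); WM=19
i=13 t=19 v=8: → [16,24); WM=19
i=14 t=26 v=6: → [24,32); WM=19
i=15 t=23 v=9: → [16,24); WM=24; [16,24) fires=4
i=16 t=34 v=2: → [32,40); WM=24
i=17 t=37 v=1: → [32,40); WM=24
i=18 t=37 v=5: → [32,40); WM=24
i=19 t=16 v=9: DROP (t<24-1); WM=35; [24,32) fires=1
i=20 t=37 v=8: → [32,40); WM=35
i=21 t=28 v=6: DROP (t<35-1); WM=35
i=22 t=37 v=9: → [32,40); WM=35
i=23 t=27 v=3: DROP (t<35-1); WM=35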